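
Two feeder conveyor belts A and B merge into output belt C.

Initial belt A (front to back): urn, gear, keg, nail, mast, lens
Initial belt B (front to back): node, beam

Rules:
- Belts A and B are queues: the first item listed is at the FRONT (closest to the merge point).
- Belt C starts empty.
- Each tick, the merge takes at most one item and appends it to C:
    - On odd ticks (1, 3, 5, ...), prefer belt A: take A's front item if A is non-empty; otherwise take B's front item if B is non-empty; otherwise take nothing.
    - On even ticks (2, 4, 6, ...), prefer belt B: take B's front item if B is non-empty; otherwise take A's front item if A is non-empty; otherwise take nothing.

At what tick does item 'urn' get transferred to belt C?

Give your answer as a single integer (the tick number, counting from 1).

Tick 1: prefer A, take urn from A; A=[gear,keg,nail,mast,lens] B=[node,beam] C=[urn]

Answer: 1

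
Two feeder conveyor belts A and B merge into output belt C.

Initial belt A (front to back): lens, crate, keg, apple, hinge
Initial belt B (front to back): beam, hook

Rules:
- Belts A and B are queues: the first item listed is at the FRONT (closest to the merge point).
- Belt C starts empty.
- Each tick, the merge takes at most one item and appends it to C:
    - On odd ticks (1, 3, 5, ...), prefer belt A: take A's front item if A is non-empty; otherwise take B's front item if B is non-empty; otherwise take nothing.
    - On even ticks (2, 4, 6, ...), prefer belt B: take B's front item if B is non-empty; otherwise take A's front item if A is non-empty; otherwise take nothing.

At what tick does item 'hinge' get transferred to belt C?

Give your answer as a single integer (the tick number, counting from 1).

Tick 1: prefer A, take lens from A; A=[crate,keg,apple,hinge] B=[beam,hook] C=[lens]
Tick 2: prefer B, take beam from B; A=[crate,keg,apple,hinge] B=[hook] C=[lens,beam]
Tick 3: prefer A, take crate from A; A=[keg,apple,hinge] B=[hook] C=[lens,beam,crate]
Tick 4: prefer B, take hook from B; A=[keg,apple,hinge] B=[-] C=[lens,beam,crate,hook]
Tick 5: prefer A, take keg from A; A=[apple,hinge] B=[-] C=[lens,beam,crate,hook,keg]
Tick 6: prefer B, take apple from A; A=[hinge] B=[-] C=[lens,beam,crate,hook,keg,apple]
Tick 7: prefer A, take hinge from A; A=[-] B=[-] C=[lens,beam,crate,hook,keg,apple,hinge]

Answer: 7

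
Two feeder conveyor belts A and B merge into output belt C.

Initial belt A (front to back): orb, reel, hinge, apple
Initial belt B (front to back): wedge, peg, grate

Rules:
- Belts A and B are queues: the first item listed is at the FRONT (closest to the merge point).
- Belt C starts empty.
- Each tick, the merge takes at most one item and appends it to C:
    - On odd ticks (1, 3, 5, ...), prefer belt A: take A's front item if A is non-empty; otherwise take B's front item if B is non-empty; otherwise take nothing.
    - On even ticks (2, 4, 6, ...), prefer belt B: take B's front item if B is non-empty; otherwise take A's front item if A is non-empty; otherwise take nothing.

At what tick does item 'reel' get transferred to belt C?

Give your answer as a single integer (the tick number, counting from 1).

Tick 1: prefer A, take orb from A; A=[reel,hinge,apple] B=[wedge,peg,grate] C=[orb]
Tick 2: prefer B, take wedge from B; A=[reel,hinge,apple] B=[peg,grate] C=[orb,wedge]
Tick 3: prefer A, take reel from A; A=[hinge,apple] B=[peg,grate] C=[orb,wedge,reel]

Answer: 3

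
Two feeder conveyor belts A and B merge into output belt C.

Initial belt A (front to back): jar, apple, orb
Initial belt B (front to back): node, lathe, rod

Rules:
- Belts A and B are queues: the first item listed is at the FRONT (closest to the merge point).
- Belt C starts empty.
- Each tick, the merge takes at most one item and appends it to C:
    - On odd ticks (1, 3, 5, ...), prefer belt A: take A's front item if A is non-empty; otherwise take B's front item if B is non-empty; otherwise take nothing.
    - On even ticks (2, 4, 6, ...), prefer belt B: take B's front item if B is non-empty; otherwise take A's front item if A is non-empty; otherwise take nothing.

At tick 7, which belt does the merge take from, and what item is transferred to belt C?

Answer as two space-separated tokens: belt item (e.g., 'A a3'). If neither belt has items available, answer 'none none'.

Answer: none none

Derivation:
Tick 1: prefer A, take jar from A; A=[apple,orb] B=[node,lathe,rod] C=[jar]
Tick 2: prefer B, take node from B; A=[apple,orb] B=[lathe,rod] C=[jar,node]
Tick 3: prefer A, take apple from A; A=[orb] B=[lathe,rod] C=[jar,node,apple]
Tick 4: prefer B, take lathe from B; A=[orb] B=[rod] C=[jar,node,apple,lathe]
Tick 5: prefer A, take orb from A; A=[-] B=[rod] C=[jar,node,apple,lathe,orb]
Tick 6: prefer B, take rod from B; A=[-] B=[-] C=[jar,node,apple,lathe,orb,rod]
Tick 7: prefer A, both empty, nothing taken; A=[-] B=[-] C=[jar,node,apple,lathe,orb,rod]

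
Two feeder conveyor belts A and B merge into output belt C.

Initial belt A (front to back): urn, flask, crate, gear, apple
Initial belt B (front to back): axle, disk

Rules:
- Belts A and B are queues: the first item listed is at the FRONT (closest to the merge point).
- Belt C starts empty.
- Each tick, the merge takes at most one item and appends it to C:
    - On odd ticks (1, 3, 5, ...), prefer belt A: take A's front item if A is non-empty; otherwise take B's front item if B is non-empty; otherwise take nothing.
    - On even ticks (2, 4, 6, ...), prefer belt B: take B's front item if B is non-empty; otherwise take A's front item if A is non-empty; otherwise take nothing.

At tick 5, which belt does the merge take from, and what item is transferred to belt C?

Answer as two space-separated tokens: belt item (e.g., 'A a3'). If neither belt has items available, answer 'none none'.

Tick 1: prefer A, take urn from A; A=[flask,crate,gear,apple] B=[axle,disk] C=[urn]
Tick 2: prefer B, take axle from B; A=[flask,crate,gear,apple] B=[disk] C=[urn,axle]
Tick 3: prefer A, take flask from A; A=[crate,gear,apple] B=[disk] C=[urn,axle,flask]
Tick 4: prefer B, take disk from B; A=[crate,gear,apple] B=[-] C=[urn,axle,flask,disk]
Tick 5: prefer A, take crate from A; A=[gear,apple] B=[-] C=[urn,axle,flask,disk,crate]

Answer: A crate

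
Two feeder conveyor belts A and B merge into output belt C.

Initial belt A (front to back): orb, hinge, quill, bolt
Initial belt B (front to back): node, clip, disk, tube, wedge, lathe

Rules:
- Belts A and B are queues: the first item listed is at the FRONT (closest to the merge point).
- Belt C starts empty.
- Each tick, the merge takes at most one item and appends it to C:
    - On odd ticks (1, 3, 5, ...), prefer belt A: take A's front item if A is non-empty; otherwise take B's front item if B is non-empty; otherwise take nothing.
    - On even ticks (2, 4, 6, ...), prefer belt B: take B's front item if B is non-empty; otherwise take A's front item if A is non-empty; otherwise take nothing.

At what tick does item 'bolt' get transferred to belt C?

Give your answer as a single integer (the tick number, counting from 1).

Answer: 7

Derivation:
Tick 1: prefer A, take orb from A; A=[hinge,quill,bolt] B=[node,clip,disk,tube,wedge,lathe] C=[orb]
Tick 2: prefer B, take node from B; A=[hinge,quill,bolt] B=[clip,disk,tube,wedge,lathe] C=[orb,node]
Tick 3: prefer A, take hinge from A; A=[quill,bolt] B=[clip,disk,tube,wedge,lathe] C=[orb,node,hinge]
Tick 4: prefer B, take clip from B; A=[quill,bolt] B=[disk,tube,wedge,lathe] C=[orb,node,hinge,clip]
Tick 5: prefer A, take quill from A; A=[bolt] B=[disk,tube,wedge,lathe] C=[orb,node,hinge,clip,quill]
Tick 6: prefer B, take disk from B; A=[bolt] B=[tube,wedge,lathe] C=[orb,node,hinge,clip,quill,disk]
Tick 7: prefer A, take bolt from A; A=[-] B=[tube,wedge,lathe] C=[orb,node,hinge,clip,quill,disk,bolt]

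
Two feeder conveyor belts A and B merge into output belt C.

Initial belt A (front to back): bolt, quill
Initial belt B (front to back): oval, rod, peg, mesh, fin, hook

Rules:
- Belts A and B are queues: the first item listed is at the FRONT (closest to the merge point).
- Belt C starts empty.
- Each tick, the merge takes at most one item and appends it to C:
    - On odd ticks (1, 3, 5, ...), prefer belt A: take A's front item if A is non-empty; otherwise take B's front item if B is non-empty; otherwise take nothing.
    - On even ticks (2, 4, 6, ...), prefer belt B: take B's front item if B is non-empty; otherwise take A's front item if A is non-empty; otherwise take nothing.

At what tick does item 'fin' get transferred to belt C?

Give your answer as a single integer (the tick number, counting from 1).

Answer: 7

Derivation:
Tick 1: prefer A, take bolt from A; A=[quill] B=[oval,rod,peg,mesh,fin,hook] C=[bolt]
Tick 2: prefer B, take oval from B; A=[quill] B=[rod,peg,mesh,fin,hook] C=[bolt,oval]
Tick 3: prefer A, take quill from A; A=[-] B=[rod,peg,mesh,fin,hook] C=[bolt,oval,quill]
Tick 4: prefer B, take rod from B; A=[-] B=[peg,mesh,fin,hook] C=[bolt,oval,quill,rod]
Tick 5: prefer A, take peg from B; A=[-] B=[mesh,fin,hook] C=[bolt,oval,quill,rod,peg]
Tick 6: prefer B, take mesh from B; A=[-] B=[fin,hook] C=[bolt,oval,quill,rod,peg,mesh]
Tick 7: prefer A, take fin from B; A=[-] B=[hook] C=[bolt,oval,quill,rod,peg,mesh,fin]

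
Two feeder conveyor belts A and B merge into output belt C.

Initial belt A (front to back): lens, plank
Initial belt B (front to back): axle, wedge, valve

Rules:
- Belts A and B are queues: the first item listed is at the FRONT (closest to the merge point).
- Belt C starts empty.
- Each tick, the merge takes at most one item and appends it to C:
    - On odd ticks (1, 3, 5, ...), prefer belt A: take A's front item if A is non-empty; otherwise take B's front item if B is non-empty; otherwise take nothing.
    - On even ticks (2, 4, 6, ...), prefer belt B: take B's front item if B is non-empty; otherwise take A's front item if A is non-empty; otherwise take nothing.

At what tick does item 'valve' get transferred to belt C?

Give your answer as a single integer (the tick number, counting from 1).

Tick 1: prefer A, take lens from A; A=[plank] B=[axle,wedge,valve] C=[lens]
Tick 2: prefer B, take axle from B; A=[plank] B=[wedge,valve] C=[lens,axle]
Tick 3: prefer A, take plank from A; A=[-] B=[wedge,valve] C=[lens,axle,plank]
Tick 4: prefer B, take wedge from B; A=[-] B=[valve] C=[lens,axle,plank,wedge]
Tick 5: prefer A, take valve from B; A=[-] B=[-] C=[lens,axle,plank,wedge,valve]

Answer: 5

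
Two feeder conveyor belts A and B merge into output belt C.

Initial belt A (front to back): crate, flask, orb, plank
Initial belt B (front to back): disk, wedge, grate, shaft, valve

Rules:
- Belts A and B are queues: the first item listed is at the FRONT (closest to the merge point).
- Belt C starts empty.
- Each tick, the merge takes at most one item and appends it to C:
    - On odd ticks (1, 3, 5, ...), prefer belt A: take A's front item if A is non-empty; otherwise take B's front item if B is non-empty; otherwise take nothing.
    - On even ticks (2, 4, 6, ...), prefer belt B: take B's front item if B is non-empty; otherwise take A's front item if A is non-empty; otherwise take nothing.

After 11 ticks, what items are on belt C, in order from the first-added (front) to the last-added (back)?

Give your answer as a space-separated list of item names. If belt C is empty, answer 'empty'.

Tick 1: prefer A, take crate from A; A=[flask,orb,plank] B=[disk,wedge,grate,shaft,valve] C=[crate]
Tick 2: prefer B, take disk from B; A=[flask,orb,plank] B=[wedge,grate,shaft,valve] C=[crate,disk]
Tick 3: prefer A, take flask from A; A=[orb,plank] B=[wedge,grate,shaft,valve] C=[crate,disk,flask]
Tick 4: prefer B, take wedge from B; A=[orb,plank] B=[grate,shaft,valve] C=[crate,disk,flask,wedge]
Tick 5: prefer A, take orb from A; A=[plank] B=[grate,shaft,valve] C=[crate,disk,flask,wedge,orb]
Tick 6: prefer B, take grate from B; A=[plank] B=[shaft,valve] C=[crate,disk,flask,wedge,orb,grate]
Tick 7: prefer A, take plank from A; A=[-] B=[shaft,valve] C=[crate,disk,flask,wedge,orb,grate,plank]
Tick 8: prefer B, take shaft from B; A=[-] B=[valve] C=[crate,disk,flask,wedge,orb,grate,plank,shaft]
Tick 9: prefer A, take valve from B; A=[-] B=[-] C=[crate,disk,flask,wedge,orb,grate,plank,shaft,valve]
Tick 10: prefer B, both empty, nothing taken; A=[-] B=[-] C=[crate,disk,flask,wedge,orb,grate,plank,shaft,valve]
Tick 11: prefer A, both empty, nothing taken; A=[-] B=[-] C=[crate,disk,flask,wedge,orb,grate,plank,shaft,valve]

Answer: crate disk flask wedge orb grate plank shaft valve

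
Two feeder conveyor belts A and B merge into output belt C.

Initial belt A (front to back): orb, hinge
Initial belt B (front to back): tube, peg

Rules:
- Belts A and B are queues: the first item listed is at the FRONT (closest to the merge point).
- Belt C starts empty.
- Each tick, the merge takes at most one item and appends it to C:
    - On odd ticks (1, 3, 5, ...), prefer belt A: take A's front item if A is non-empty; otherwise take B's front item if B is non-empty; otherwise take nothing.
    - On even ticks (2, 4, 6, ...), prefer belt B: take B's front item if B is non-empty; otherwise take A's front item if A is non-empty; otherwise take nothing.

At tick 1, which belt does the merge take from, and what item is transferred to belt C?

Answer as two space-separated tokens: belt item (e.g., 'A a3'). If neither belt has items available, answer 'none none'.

Tick 1: prefer A, take orb from A; A=[hinge] B=[tube,peg] C=[orb]

Answer: A orb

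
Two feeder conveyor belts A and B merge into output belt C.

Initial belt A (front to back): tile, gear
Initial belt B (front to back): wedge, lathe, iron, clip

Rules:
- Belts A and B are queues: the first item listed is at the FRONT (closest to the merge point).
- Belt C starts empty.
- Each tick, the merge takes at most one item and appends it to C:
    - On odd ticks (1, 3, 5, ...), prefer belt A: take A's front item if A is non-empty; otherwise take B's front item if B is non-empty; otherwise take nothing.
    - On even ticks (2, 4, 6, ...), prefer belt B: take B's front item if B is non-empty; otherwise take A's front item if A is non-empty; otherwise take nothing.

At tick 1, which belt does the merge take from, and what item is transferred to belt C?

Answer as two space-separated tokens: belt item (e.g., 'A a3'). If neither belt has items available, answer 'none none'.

Answer: A tile

Derivation:
Tick 1: prefer A, take tile from A; A=[gear] B=[wedge,lathe,iron,clip] C=[tile]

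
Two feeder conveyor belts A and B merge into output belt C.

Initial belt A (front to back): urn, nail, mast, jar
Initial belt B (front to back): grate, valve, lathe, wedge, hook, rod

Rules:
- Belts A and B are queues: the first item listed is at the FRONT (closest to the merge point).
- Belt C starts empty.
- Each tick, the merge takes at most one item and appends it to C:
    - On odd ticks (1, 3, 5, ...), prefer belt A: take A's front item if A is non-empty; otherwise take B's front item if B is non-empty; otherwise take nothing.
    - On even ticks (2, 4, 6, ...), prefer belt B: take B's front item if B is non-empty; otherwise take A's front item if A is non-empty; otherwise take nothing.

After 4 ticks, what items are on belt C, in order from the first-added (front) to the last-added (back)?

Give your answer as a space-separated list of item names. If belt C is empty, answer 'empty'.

Tick 1: prefer A, take urn from A; A=[nail,mast,jar] B=[grate,valve,lathe,wedge,hook,rod] C=[urn]
Tick 2: prefer B, take grate from B; A=[nail,mast,jar] B=[valve,lathe,wedge,hook,rod] C=[urn,grate]
Tick 3: prefer A, take nail from A; A=[mast,jar] B=[valve,lathe,wedge,hook,rod] C=[urn,grate,nail]
Tick 4: prefer B, take valve from B; A=[mast,jar] B=[lathe,wedge,hook,rod] C=[urn,grate,nail,valve]

Answer: urn grate nail valve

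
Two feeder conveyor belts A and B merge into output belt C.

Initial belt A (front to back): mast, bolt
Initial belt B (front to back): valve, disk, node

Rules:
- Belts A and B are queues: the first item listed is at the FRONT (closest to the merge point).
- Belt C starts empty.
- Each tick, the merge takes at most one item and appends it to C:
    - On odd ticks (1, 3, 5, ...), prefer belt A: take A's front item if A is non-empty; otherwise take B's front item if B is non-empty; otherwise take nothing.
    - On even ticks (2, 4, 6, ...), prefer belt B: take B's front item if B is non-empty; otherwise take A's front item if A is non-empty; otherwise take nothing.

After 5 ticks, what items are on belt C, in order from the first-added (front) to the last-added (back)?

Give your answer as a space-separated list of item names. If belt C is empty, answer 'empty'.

Tick 1: prefer A, take mast from A; A=[bolt] B=[valve,disk,node] C=[mast]
Tick 2: prefer B, take valve from B; A=[bolt] B=[disk,node] C=[mast,valve]
Tick 3: prefer A, take bolt from A; A=[-] B=[disk,node] C=[mast,valve,bolt]
Tick 4: prefer B, take disk from B; A=[-] B=[node] C=[mast,valve,bolt,disk]
Tick 5: prefer A, take node from B; A=[-] B=[-] C=[mast,valve,bolt,disk,node]

Answer: mast valve bolt disk node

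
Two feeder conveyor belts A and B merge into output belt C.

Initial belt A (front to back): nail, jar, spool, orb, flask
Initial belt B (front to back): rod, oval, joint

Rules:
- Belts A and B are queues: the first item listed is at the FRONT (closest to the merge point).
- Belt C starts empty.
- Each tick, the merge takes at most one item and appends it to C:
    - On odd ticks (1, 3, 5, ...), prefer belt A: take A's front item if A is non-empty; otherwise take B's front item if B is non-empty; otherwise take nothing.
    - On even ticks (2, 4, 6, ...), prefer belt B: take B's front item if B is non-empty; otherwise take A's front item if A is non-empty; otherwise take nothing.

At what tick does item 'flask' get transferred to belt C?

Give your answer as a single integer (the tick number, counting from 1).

Answer: 8

Derivation:
Tick 1: prefer A, take nail from A; A=[jar,spool,orb,flask] B=[rod,oval,joint] C=[nail]
Tick 2: prefer B, take rod from B; A=[jar,spool,orb,flask] B=[oval,joint] C=[nail,rod]
Tick 3: prefer A, take jar from A; A=[spool,orb,flask] B=[oval,joint] C=[nail,rod,jar]
Tick 4: prefer B, take oval from B; A=[spool,orb,flask] B=[joint] C=[nail,rod,jar,oval]
Tick 5: prefer A, take spool from A; A=[orb,flask] B=[joint] C=[nail,rod,jar,oval,spool]
Tick 6: prefer B, take joint from B; A=[orb,flask] B=[-] C=[nail,rod,jar,oval,spool,joint]
Tick 7: prefer A, take orb from A; A=[flask] B=[-] C=[nail,rod,jar,oval,spool,joint,orb]
Tick 8: prefer B, take flask from A; A=[-] B=[-] C=[nail,rod,jar,oval,spool,joint,orb,flask]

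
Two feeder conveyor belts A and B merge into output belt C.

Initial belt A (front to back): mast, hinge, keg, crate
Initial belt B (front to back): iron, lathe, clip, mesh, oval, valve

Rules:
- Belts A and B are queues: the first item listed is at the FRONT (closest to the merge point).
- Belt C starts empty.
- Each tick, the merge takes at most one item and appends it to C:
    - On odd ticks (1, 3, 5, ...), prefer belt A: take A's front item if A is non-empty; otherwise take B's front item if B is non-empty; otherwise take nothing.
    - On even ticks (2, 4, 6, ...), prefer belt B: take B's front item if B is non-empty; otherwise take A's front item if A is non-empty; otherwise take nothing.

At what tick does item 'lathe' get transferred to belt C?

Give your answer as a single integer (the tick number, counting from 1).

Tick 1: prefer A, take mast from A; A=[hinge,keg,crate] B=[iron,lathe,clip,mesh,oval,valve] C=[mast]
Tick 2: prefer B, take iron from B; A=[hinge,keg,crate] B=[lathe,clip,mesh,oval,valve] C=[mast,iron]
Tick 3: prefer A, take hinge from A; A=[keg,crate] B=[lathe,clip,mesh,oval,valve] C=[mast,iron,hinge]
Tick 4: prefer B, take lathe from B; A=[keg,crate] B=[clip,mesh,oval,valve] C=[mast,iron,hinge,lathe]

Answer: 4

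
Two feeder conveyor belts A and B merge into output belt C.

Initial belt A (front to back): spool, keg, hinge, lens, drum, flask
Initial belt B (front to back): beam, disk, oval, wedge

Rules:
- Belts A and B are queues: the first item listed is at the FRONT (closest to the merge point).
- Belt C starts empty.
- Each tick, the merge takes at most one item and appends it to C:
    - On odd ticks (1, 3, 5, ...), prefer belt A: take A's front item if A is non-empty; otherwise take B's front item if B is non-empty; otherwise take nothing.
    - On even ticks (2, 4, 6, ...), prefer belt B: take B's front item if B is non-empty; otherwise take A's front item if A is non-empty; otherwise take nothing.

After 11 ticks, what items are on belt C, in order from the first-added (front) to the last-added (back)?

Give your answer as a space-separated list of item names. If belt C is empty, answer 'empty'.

Answer: spool beam keg disk hinge oval lens wedge drum flask

Derivation:
Tick 1: prefer A, take spool from A; A=[keg,hinge,lens,drum,flask] B=[beam,disk,oval,wedge] C=[spool]
Tick 2: prefer B, take beam from B; A=[keg,hinge,lens,drum,flask] B=[disk,oval,wedge] C=[spool,beam]
Tick 3: prefer A, take keg from A; A=[hinge,lens,drum,flask] B=[disk,oval,wedge] C=[spool,beam,keg]
Tick 4: prefer B, take disk from B; A=[hinge,lens,drum,flask] B=[oval,wedge] C=[spool,beam,keg,disk]
Tick 5: prefer A, take hinge from A; A=[lens,drum,flask] B=[oval,wedge] C=[spool,beam,keg,disk,hinge]
Tick 6: prefer B, take oval from B; A=[lens,drum,flask] B=[wedge] C=[spool,beam,keg,disk,hinge,oval]
Tick 7: prefer A, take lens from A; A=[drum,flask] B=[wedge] C=[spool,beam,keg,disk,hinge,oval,lens]
Tick 8: prefer B, take wedge from B; A=[drum,flask] B=[-] C=[spool,beam,keg,disk,hinge,oval,lens,wedge]
Tick 9: prefer A, take drum from A; A=[flask] B=[-] C=[spool,beam,keg,disk,hinge,oval,lens,wedge,drum]
Tick 10: prefer B, take flask from A; A=[-] B=[-] C=[spool,beam,keg,disk,hinge,oval,lens,wedge,drum,flask]
Tick 11: prefer A, both empty, nothing taken; A=[-] B=[-] C=[spool,beam,keg,disk,hinge,oval,lens,wedge,drum,flask]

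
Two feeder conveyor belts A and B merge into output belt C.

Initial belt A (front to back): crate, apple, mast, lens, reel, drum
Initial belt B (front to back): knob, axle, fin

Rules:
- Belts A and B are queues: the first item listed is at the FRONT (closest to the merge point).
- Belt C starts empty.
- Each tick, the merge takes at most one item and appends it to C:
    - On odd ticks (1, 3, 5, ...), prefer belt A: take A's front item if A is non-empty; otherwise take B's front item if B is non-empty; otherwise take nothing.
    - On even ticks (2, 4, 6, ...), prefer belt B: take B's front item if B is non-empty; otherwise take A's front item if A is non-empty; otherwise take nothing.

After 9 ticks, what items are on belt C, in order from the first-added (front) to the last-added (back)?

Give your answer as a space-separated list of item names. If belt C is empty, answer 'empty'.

Tick 1: prefer A, take crate from A; A=[apple,mast,lens,reel,drum] B=[knob,axle,fin] C=[crate]
Tick 2: prefer B, take knob from B; A=[apple,mast,lens,reel,drum] B=[axle,fin] C=[crate,knob]
Tick 3: prefer A, take apple from A; A=[mast,lens,reel,drum] B=[axle,fin] C=[crate,knob,apple]
Tick 4: prefer B, take axle from B; A=[mast,lens,reel,drum] B=[fin] C=[crate,knob,apple,axle]
Tick 5: prefer A, take mast from A; A=[lens,reel,drum] B=[fin] C=[crate,knob,apple,axle,mast]
Tick 6: prefer B, take fin from B; A=[lens,reel,drum] B=[-] C=[crate,knob,apple,axle,mast,fin]
Tick 7: prefer A, take lens from A; A=[reel,drum] B=[-] C=[crate,knob,apple,axle,mast,fin,lens]
Tick 8: prefer B, take reel from A; A=[drum] B=[-] C=[crate,knob,apple,axle,mast,fin,lens,reel]
Tick 9: prefer A, take drum from A; A=[-] B=[-] C=[crate,knob,apple,axle,mast,fin,lens,reel,drum]

Answer: crate knob apple axle mast fin lens reel drum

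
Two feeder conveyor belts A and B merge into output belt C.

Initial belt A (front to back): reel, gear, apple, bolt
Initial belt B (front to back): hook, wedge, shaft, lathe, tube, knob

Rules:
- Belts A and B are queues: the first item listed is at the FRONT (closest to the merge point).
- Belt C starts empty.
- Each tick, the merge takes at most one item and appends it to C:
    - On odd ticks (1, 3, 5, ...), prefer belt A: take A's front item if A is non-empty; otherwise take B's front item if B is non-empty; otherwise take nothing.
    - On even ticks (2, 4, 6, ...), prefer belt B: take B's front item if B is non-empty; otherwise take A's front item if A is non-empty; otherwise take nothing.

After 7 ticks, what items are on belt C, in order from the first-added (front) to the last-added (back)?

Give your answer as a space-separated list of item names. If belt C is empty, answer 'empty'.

Tick 1: prefer A, take reel from A; A=[gear,apple,bolt] B=[hook,wedge,shaft,lathe,tube,knob] C=[reel]
Tick 2: prefer B, take hook from B; A=[gear,apple,bolt] B=[wedge,shaft,lathe,tube,knob] C=[reel,hook]
Tick 3: prefer A, take gear from A; A=[apple,bolt] B=[wedge,shaft,lathe,tube,knob] C=[reel,hook,gear]
Tick 4: prefer B, take wedge from B; A=[apple,bolt] B=[shaft,lathe,tube,knob] C=[reel,hook,gear,wedge]
Tick 5: prefer A, take apple from A; A=[bolt] B=[shaft,lathe,tube,knob] C=[reel,hook,gear,wedge,apple]
Tick 6: prefer B, take shaft from B; A=[bolt] B=[lathe,tube,knob] C=[reel,hook,gear,wedge,apple,shaft]
Tick 7: prefer A, take bolt from A; A=[-] B=[lathe,tube,knob] C=[reel,hook,gear,wedge,apple,shaft,bolt]

Answer: reel hook gear wedge apple shaft bolt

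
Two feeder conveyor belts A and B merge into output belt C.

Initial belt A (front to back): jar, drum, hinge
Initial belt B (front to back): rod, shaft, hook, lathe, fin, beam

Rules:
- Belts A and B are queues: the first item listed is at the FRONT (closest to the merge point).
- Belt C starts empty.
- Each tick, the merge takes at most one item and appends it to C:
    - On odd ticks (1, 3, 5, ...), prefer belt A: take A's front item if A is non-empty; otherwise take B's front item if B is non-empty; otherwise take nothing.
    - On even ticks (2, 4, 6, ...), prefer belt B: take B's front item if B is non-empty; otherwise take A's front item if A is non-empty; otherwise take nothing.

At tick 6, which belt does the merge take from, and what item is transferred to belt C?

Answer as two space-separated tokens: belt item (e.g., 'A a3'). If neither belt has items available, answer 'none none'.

Answer: B hook

Derivation:
Tick 1: prefer A, take jar from A; A=[drum,hinge] B=[rod,shaft,hook,lathe,fin,beam] C=[jar]
Tick 2: prefer B, take rod from B; A=[drum,hinge] B=[shaft,hook,lathe,fin,beam] C=[jar,rod]
Tick 3: prefer A, take drum from A; A=[hinge] B=[shaft,hook,lathe,fin,beam] C=[jar,rod,drum]
Tick 4: prefer B, take shaft from B; A=[hinge] B=[hook,lathe,fin,beam] C=[jar,rod,drum,shaft]
Tick 5: prefer A, take hinge from A; A=[-] B=[hook,lathe,fin,beam] C=[jar,rod,drum,shaft,hinge]
Tick 6: prefer B, take hook from B; A=[-] B=[lathe,fin,beam] C=[jar,rod,drum,shaft,hinge,hook]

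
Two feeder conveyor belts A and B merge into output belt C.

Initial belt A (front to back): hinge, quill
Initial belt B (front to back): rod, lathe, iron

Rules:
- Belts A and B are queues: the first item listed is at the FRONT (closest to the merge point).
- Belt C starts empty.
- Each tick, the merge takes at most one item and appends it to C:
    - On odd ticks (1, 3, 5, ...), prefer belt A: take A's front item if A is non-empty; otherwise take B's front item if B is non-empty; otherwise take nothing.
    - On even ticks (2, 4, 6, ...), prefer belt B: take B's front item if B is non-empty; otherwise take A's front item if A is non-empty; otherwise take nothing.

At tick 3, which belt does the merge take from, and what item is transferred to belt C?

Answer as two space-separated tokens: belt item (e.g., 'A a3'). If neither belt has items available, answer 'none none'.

Tick 1: prefer A, take hinge from A; A=[quill] B=[rod,lathe,iron] C=[hinge]
Tick 2: prefer B, take rod from B; A=[quill] B=[lathe,iron] C=[hinge,rod]
Tick 3: prefer A, take quill from A; A=[-] B=[lathe,iron] C=[hinge,rod,quill]

Answer: A quill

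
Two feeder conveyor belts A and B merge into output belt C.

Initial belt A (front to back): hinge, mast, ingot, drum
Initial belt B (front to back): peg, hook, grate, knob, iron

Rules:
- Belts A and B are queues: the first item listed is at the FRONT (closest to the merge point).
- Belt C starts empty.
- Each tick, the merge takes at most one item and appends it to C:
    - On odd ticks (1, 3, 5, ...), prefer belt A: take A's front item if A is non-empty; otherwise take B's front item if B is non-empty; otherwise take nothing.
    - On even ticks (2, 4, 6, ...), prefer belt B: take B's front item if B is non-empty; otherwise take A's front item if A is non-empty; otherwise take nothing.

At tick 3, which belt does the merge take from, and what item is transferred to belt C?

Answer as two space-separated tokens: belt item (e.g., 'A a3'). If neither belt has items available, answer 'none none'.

Tick 1: prefer A, take hinge from A; A=[mast,ingot,drum] B=[peg,hook,grate,knob,iron] C=[hinge]
Tick 2: prefer B, take peg from B; A=[mast,ingot,drum] B=[hook,grate,knob,iron] C=[hinge,peg]
Tick 3: prefer A, take mast from A; A=[ingot,drum] B=[hook,grate,knob,iron] C=[hinge,peg,mast]

Answer: A mast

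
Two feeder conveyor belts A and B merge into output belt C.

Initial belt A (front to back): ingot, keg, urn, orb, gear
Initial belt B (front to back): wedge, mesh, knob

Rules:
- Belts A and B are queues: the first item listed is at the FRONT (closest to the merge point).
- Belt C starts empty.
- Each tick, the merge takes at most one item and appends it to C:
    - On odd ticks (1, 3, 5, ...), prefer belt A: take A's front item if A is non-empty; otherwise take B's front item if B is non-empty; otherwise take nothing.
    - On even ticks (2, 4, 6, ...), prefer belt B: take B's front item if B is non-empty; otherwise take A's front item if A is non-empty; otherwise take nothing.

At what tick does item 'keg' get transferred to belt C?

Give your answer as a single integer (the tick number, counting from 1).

Tick 1: prefer A, take ingot from A; A=[keg,urn,orb,gear] B=[wedge,mesh,knob] C=[ingot]
Tick 2: prefer B, take wedge from B; A=[keg,urn,orb,gear] B=[mesh,knob] C=[ingot,wedge]
Tick 3: prefer A, take keg from A; A=[urn,orb,gear] B=[mesh,knob] C=[ingot,wedge,keg]

Answer: 3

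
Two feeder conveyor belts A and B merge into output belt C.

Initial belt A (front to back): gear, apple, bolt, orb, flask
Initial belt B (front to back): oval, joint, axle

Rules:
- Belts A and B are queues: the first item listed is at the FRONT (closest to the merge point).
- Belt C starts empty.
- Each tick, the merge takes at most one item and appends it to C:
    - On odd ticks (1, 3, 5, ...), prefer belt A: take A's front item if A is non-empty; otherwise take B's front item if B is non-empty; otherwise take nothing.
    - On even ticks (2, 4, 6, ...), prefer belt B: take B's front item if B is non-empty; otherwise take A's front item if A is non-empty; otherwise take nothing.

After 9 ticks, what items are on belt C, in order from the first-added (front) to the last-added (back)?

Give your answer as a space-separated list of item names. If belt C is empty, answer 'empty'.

Tick 1: prefer A, take gear from A; A=[apple,bolt,orb,flask] B=[oval,joint,axle] C=[gear]
Tick 2: prefer B, take oval from B; A=[apple,bolt,orb,flask] B=[joint,axle] C=[gear,oval]
Tick 3: prefer A, take apple from A; A=[bolt,orb,flask] B=[joint,axle] C=[gear,oval,apple]
Tick 4: prefer B, take joint from B; A=[bolt,orb,flask] B=[axle] C=[gear,oval,apple,joint]
Tick 5: prefer A, take bolt from A; A=[orb,flask] B=[axle] C=[gear,oval,apple,joint,bolt]
Tick 6: prefer B, take axle from B; A=[orb,flask] B=[-] C=[gear,oval,apple,joint,bolt,axle]
Tick 7: prefer A, take orb from A; A=[flask] B=[-] C=[gear,oval,apple,joint,bolt,axle,orb]
Tick 8: prefer B, take flask from A; A=[-] B=[-] C=[gear,oval,apple,joint,bolt,axle,orb,flask]
Tick 9: prefer A, both empty, nothing taken; A=[-] B=[-] C=[gear,oval,apple,joint,bolt,axle,orb,flask]

Answer: gear oval apple joint bolt axle orb flask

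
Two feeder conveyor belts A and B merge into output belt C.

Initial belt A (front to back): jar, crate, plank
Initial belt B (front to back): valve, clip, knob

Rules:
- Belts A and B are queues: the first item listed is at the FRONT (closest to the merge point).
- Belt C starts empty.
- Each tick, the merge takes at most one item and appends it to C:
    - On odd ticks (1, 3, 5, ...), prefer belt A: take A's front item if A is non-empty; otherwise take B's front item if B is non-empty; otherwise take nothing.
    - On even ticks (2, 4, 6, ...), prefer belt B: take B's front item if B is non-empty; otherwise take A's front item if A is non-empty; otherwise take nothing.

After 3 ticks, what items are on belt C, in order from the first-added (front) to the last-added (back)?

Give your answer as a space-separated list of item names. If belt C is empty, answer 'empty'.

Answer: jar valve crate

Derivation:
Tick 1: prefer A, take jar from A; A=[crate,plank] B=[valve,clip,knob] C=[jar]
Tick 2: prefer B, take valve from B; A=[crate,plank] B=[clip,knob] C=[jar,valve]
Tick 3: prefer A, take crate from A; A=[plank] B=[clip,knob] C=[jar,valve,crate]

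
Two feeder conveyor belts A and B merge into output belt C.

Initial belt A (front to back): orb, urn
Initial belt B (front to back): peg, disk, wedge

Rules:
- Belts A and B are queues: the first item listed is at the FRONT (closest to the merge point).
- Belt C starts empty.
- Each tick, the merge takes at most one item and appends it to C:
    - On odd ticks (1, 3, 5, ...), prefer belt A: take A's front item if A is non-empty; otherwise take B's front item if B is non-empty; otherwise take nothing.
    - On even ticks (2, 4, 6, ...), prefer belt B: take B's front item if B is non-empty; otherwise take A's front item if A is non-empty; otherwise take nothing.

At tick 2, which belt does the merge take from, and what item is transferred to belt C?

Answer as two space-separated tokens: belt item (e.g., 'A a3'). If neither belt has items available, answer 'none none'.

Answer: B peg

Derivation:
Tick 1: prefer A, take orb from A; A=[urn] B=[peg,disk,wedge] C=[orb]
Tick 2: prefer B, take peg from B; A=[urn] B=[disk,wedge] C=[orb,peg]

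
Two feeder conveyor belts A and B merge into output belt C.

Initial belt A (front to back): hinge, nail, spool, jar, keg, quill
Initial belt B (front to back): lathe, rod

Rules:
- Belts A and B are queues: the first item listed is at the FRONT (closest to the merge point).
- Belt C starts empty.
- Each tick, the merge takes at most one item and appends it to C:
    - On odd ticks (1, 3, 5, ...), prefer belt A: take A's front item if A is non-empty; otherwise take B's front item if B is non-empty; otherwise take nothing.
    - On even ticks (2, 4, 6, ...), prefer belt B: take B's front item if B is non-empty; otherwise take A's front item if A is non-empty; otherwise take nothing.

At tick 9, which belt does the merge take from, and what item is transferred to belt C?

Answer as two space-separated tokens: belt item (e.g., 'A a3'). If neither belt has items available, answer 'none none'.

Answer: none none

Derivation:
Tick 1: prefer A, take hinge from A; A=[nail,spool,jar,keg,quill] B=[lathe,rod] C=[hinge]
Tick 2: prefer B, take lathe from B; A=[nail,spool,jar,keg,quill] B=[rod] C=[hinge,lathe]
Tick 3: prefer A, take nail from A; A=[spool,jar,keg,quill] B=[rod] C=[hinge,lathe,nail]
Tick 4: prefer B, take rod from B; A=[spool,jar,keg,quill] B=[-] C=[hinge,lathe,nail,rod]
Tick 5: prefer A, take spool from A; A=[jar,keg,quill] B=[-] C=[hinge,lathe,nail,rod,spool]
Tick 6: prefer B, take jar from A; A=[keg,quill] B=[-] C=[hinge,lathe,nail,rod,spool,jar]
Tick 7: prefer A, take keg from A; A=[quill] B=[-] C=[hinge,lathe,nail,rod,spool,jar,keg]
Tick 8: prefer B, take quill from A; A=[-] B=[-] C=[hinge,lathe,nail,rod,spool,jar,keg,quill]
Tick 9: prefer A, both empty, nothing taken; A=[-] B=[-] C=[hinge,lathe,nail,rod,spool,jar,keg,quill]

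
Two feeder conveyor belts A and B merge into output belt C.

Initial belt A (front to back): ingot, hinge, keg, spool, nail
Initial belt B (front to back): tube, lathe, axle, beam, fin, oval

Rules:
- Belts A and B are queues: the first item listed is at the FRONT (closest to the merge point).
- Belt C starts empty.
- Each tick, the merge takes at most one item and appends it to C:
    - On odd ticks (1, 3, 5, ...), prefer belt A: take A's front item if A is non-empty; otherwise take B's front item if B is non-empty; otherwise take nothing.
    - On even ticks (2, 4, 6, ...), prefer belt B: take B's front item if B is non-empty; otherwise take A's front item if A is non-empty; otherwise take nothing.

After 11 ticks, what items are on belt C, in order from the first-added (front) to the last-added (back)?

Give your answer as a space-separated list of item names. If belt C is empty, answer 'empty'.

Answer: ingot tube hinge lathe keg axle spool beam nail fin oval

Derivation:
Tick 1: prefer A, take ingot from A; A=[hinge,keg,spool,nail] B=[tube,lathe,axle,beam,fin,oval] C=[ingot]
Tick 2: prefer B, take tube from B; A=[hinge,keg,spool,nail] B=[lathe,axle,beam,fin,oval] C=[ingot,tube]
Tick 3: prefer A, take hinge from A; A=[keg,spool,nail] B=[lathe,axle,beam,fin,oval] C=[ingot,tube,hinge]
Tick 4: prefer B, take lathe from B; A=[keg,spool,nail] B=[axle,beam,fin,oval] C=[ingot,tube,hinge,lathe]
Tick 5: prefer A, take keg from A; A=[spool,nail] B=[axle,beam,fin,oval] C=[ingot,tube,hinge,lathe,keg]
Tick 6: prefer B, take axle from B; A=[spool,nail] B=[beam,fin,oval] C=[ingot,tube,hinge,lathe,keg,axle]
Tick 7: prefer A, take spool from A; A=[nail] B=[beam,fin,oval] C=[ingot,tube,hinge,lathe,keg,axle,spool]
Tick 8: prefer B, take beam from B; A=[nail] B=[fin,oval] C=[ingot,tube,hinge,lathe,keg,axle,spool,beam]
Tick 9: prefer A, take nail from A; A=[-] B=[fin,oval] C=[ingot,tube,hinge,lathe,keg,axle,spool,beam,nail]
Tick 10: prefer B, take fin from B; A=[-] B=[oval] C=[ingot,tube,hinge,lathe,keg,axle,spool,beam,nail,fin]
Tick 11: prefer A, take oval from B; A=[-] B=[-] C=[ingot,tube,hinge,lathe,keg,axle,spool,beam,nail,fin,oval]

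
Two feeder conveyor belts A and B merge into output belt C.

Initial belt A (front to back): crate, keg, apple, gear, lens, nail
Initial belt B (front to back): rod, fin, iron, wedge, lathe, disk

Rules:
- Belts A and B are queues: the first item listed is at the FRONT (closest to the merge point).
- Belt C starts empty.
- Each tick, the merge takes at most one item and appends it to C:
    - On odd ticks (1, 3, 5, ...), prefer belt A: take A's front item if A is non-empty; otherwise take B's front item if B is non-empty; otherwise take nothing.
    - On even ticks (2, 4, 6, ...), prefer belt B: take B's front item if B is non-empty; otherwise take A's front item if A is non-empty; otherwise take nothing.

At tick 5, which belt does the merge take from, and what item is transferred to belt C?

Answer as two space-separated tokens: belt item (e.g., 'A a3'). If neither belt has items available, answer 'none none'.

Answer: A apple

Derivation:
Tick 1: prefer A, take crate from A; A=[keg,apple,gear,lens,nail] B=[rod,fin,iron,wedge,lathe,disk] C=[crate]
Tick 2: prefer B, take rod from B; A=[keg,apple,gear,lens,nail] B=[fin,iron,wedge,lathe,disk] C=[crate,rod]
Tick 3: prefer A, take keg from A; A=[apple,gear,lens,nail] B=[fin,iron,wedge,lathe,disk] C=[crate,rod,keg]
Tick 4: prefer B, take fin from B; A=[apple,gear,lens,nail] B=[iron,wedge,lathe,disk] C=[crate,rod,keg,fin]
Tick 5: prefer A, take apple from A; A=[gear,lens,nail] B=[iron,wedge,lathe,disk] C=[crate,rod,keg,fin,apple]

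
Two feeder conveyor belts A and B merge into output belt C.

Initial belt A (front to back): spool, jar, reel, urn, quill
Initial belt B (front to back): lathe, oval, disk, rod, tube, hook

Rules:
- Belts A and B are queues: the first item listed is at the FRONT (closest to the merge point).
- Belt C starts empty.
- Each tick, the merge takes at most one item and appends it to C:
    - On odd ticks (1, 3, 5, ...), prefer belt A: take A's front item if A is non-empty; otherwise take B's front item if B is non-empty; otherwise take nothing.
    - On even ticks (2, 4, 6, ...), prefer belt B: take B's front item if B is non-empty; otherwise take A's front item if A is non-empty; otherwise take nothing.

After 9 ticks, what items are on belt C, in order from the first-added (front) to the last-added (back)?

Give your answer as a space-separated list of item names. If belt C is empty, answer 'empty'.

Answer: spool lathe jar oval reel disk urn rod quill

Derivation:
Tick 1: prefer A, take spool from A; A=[jar,reel,urn,quill] B=[lathe,oval,disk,rod,tube,hook] C=[spool]
Tick 2: prefer B, take lathe from B; A=[jar,reel,urn,quill] B=[oval,disk,rod,tube,hook] C=[spool,lathe]
Tick 3: prefer A, take jar from A; A=[reel,urn,quill] B=[oval,disk,rod,tube,hook] C=[spool,lathe,jar]
Tick 4: prefer B, take oval from B; A=[reel,urn,quill] B=[disk,rod,tube,hook] C=[spool,lathe,jar,oval]
Tick 5: prefer A, take reel from A; A=[urn,quill] B=[disk,rod,tube,hook] C=[spool,lathe,jar,oval,reel]
Tick 6: prefer B, take disk from B; A=[urn,quill] B=[rod,tube,hook] C=[spool,lathe,jar,oval,reel,disk]
Tick 7: prefer A, take urn from A; A=[quill] B=[rod,tube,hook] C=[spool,lathe,jar,oval,reel,disk,urn]
Tick 8: prefer B, take rod from B; A=[quill] B=[tube,hook] C=[spool,lathe,jar,oval,reel,disk,urn,rod]
Tick 9: prefer A, take quill from A; A=[-] B=[tube,hook] C=[spool,lathe,jar,oval,reel,disk,urn,rod,quill]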